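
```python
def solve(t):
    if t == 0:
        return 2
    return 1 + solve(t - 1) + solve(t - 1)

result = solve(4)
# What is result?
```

solve(t) = 1 + 2·solve(t-1), solve(0)=2. Closed form: (2+1)·2^4 - 1 = 47.

Answer: 47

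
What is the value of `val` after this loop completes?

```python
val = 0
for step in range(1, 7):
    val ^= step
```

XOR of 1 to 6
`val` takes the values: 0 → 1 → 3 → 0 → 4 → 1 → 7

Answer: 7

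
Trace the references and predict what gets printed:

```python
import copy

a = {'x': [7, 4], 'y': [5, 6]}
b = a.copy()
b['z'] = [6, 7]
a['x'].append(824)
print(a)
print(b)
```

Key concept: shallow copy of dict with mutable values.
Step by step:
`a = {'x': [7, 4], 'y': [5, 6]}` → a = {'x': [7, 4], 'y': [5, 6]}
`b = a.copy()` → b = {'x': [7, 4], 'y': [5, 6]}
`b['z'] = [6, 7]` → b = {'x': [7, 4], 'y': [5, 6], 'z': [6, 7]}
`a['x'].append(824)` → a = {'x': [7, 4, 824], 'y': [5, 6]}; b = {'x': [7, 4, 824], 'y': [5, 6], 'z': [6, 7]}
`print(a)` → prints {'x': [7, 4, 824], 'y': [5, 6]}
`print(b)` → prints {'x': [7, 4, 824], 'y': [5, 6], 'z': [6, 7]}

Answer:
{'x': [7, 4, 824], 'y': [5, 6]}
{'x': [7, 4, 824], 'y': [5, 6], 'z': [6, 7]}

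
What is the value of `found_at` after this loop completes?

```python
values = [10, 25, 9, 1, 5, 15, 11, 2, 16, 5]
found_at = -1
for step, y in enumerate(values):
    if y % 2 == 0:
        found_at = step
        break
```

First even number index in [10, 25, 9, 1, 5, 15, 11, 2, 16, 5]
`found_at` takes the values: -1 → 0

Answer: 0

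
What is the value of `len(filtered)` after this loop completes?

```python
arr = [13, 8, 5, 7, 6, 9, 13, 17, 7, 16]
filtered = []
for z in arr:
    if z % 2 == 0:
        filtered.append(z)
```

Count even numbers in [13, 8, 5, 7, 6, 9, 13, 17, 7, 16]
`filtered` takes the values: [] → [8] → [8, 6] → [8, 6, 16]
So `len(filtered)` = 3

Answer: 3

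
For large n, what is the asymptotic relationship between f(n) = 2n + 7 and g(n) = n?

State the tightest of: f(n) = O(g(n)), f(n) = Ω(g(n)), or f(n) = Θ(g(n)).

2n + 7 vs n: f(n) = Θ(g(n)) — they are asymptotically equivalent (constant factors don't affect Θ).

Answer: f(n) = Θ(g(n)) — they are asymptotically equivalent (constant factors don't affect Θ).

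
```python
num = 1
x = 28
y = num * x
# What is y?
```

Trace:
`num = 1` → num = 1
`x = 28` → x = 28
`y = num * x` → y = 28
So y = 28

Answer: 28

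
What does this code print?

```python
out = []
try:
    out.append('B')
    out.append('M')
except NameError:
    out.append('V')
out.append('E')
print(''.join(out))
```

Execution trace: 'B' (try body) → 'M' (try body, no exception) → 'E' (after the try/except). Output: BME

Answer: BME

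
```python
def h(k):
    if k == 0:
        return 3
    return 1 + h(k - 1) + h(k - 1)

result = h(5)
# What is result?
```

h(k) = 1 + 2·h(k-1), h(0)=3. Closed form: (3+1)·2^5 - 1 = 127.

Answer: 127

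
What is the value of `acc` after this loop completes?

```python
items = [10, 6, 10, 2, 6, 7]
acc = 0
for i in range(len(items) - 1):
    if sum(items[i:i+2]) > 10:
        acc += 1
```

Count windows with sum > 10
`acc` takes the values: 0 → 1 → 2 → 3 → 4

Answer: 4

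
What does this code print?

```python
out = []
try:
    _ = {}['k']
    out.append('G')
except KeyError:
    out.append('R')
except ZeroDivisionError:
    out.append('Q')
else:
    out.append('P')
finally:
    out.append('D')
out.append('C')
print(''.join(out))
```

Execution trace: 'R' (except KeyError) → 'D' (finally) → 'C' (after the try/except). Output: RDC

Answer: RDC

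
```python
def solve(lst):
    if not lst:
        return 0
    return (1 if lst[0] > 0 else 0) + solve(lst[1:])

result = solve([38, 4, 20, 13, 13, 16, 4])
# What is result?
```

Count of positive elements in [38, 4, 20, 13, 13, 16, 4] = 7

Answer: 7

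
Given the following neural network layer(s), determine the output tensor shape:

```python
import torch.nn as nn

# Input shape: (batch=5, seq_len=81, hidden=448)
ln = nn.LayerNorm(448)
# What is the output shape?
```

Input: (5, 81, 448) -> Output: (5, 81, 448)

Answer: (5, 81, 448)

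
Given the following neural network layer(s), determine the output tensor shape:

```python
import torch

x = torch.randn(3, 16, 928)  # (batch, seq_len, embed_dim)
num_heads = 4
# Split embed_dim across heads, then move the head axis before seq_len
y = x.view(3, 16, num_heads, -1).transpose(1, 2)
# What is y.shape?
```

Input: (3, 16, 928) -> head_dim = 928 // 4 = 232; after view: (3, 16, 4, 232) -> after transpose(1, 2): (3, 4, 16, 232) -> Output: (3, 4, 16, 232)

Answer: (3, 4, 16, 232)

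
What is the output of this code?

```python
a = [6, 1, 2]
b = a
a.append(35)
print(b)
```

Key concept: basic list aliasing.
Step by step:
`a = [6, 1, 2]` → a = [6, 1, 2]
`b = a` → b = [6, 1, 2] (same object as a)
`a.append(35)` → a = [6, 1, 2, 35] (same object as b); b = [6, 1, 2, 35] (same object as a)
`print(b)` → prints [6, 1, 2, 35]

Answer: [6, 1, 2, 35]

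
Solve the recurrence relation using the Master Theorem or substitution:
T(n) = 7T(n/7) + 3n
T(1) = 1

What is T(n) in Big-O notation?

By Master Theorem: a=7, b=7, f(n)=3n. Since log_7(7) = 1 and f(n) = Θ(n^1), Case 2 applies. T(n) = O(n log n).

Answer: O(n log n)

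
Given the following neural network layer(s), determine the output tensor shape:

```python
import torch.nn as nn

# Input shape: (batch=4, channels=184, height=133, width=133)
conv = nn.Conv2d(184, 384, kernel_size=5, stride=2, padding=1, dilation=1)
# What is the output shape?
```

Input: (4, 184, 133, 133) -> Output: (4, 384, 66, 66)

Answer: (4, 384, 66, 66)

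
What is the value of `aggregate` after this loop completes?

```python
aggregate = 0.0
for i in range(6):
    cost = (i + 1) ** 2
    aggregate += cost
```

Sum of squared losses 1² + 2² + ... + 6²
`aggregate` takes the values: 0.0 → 1.0 → 5.0 → 14.0 → 30.0 → 55.0 → 91.0

Answer: 91.0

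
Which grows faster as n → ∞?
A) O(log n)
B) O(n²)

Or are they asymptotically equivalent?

O(log n) vs O(n²): Higher order terms dominate.

Answer: B) O(n²) grows faster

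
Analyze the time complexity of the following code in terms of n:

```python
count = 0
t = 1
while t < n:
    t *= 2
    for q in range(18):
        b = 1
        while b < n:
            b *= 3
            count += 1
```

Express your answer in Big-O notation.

Each loop level contributes: log n × 1 × log n. Multiplying the contributions gives O(log² n).

Answer: O(log² n)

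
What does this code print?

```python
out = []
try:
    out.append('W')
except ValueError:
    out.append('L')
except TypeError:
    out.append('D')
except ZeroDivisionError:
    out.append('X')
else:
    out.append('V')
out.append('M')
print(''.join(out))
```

Execution trace: 'W' (try body, no exception) → 'V' (else) → 'M' (after the try/except). Output: WVM

Answer: WVM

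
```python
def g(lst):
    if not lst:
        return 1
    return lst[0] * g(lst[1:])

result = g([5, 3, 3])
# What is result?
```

Product over [5, 3, 3] = 5 * 3 * 3 = 45

Answer: 45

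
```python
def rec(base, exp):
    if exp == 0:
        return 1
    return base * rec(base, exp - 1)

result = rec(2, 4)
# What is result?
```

rec(2, 4) = 2 * 2 * 2 * 2 = 16

Answer: 16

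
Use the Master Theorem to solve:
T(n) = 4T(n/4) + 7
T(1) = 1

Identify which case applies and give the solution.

a=4, b=4, f(n)=7. log_4(4) = 1. Since c=0 < 1, Case 1 applies: T(n) = Θ(n^log_b(a)) = O(n).

Answer: O(n) - Case 1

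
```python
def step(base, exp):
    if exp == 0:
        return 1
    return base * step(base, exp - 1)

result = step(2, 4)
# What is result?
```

step(2, 4) = 2 * 2 * 2 * 2 = 16

Answer: 16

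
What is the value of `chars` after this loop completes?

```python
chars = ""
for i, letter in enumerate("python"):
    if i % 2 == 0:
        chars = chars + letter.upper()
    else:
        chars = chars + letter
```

Uppercase even positions in 'python'
`chars` takes the values: "" → "P" → "Py" → "PyT" → "PyTh" → "PyThO" → "PyThOn"

Answer: "PyThOn"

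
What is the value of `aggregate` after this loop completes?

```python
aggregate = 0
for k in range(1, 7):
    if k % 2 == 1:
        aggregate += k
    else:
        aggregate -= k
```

Add odd, subtract even
`aggregate` takes the values: 0 → 1 → -1 → 2 → -2 → 3 → -3

Answer: -3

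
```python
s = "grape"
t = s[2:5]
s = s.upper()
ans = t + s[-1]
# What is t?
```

Trace:
`s = "grape"` → s = 'grape'
`t = s[2:5]` → t = 'ape'
`s = s.upper()` → s = 'GRAPE'
`ans = t + s[-1]` → ans = 'apeE'
So t = 'ape'

Answer: 'ape'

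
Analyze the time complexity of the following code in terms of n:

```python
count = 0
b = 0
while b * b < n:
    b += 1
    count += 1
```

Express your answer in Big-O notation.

Each loop level contributes: √n. Multiplying the contributions gives O(√n).

Answer: O(√n)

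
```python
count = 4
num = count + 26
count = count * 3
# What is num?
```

Trace:
`count = 4` → count = 4
`num = count + 26` → num = 30
`count = count * 3` → count = 12
So num = 30

Answer: 30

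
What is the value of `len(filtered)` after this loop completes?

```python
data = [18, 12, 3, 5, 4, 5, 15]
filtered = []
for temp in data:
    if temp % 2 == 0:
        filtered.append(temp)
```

Count even numbers in [18, 12, 3, 5, 4, 5, 15]
`filtered` takes the values: [] → [18] → [18, 12] → [18, 12, 4]
So `len(filtered)` = 3

Answer: 3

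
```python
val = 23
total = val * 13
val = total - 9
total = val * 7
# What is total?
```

Trace:
`val = 23` → val = 23
`total = val * 13` → total = 299
`val = total - 9` → val = 290
`total = val * 7` → total = 2030
So total = 2030

Answer: 2030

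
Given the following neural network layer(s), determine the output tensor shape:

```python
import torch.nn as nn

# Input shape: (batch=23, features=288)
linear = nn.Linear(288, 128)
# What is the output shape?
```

Input: (23, 288) -> Output: (23, 128)

Answer: (23, 128)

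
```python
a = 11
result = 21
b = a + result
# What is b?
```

Trace:
`a = 11` → a = 11
`result = 21` → result = 21
`b = a + result` → b = 32
So b = 32

Answer: 32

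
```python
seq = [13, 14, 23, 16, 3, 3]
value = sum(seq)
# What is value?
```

Trace:
`seq = [13, 14, 23, 16, 3, 3]` → seq = [13, 14, 23, 16, 3, 3]
`value = sum(seq)` → value = 72
So value = 72

Answer: 72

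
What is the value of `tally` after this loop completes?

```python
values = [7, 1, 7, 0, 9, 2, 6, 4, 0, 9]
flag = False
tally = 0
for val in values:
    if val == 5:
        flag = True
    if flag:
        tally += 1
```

Count elements after first 5 in [7, 1, 7, 0, 9, 2, 6, 4, 0, 9]
`tally` takes the values: 0

Answer: 0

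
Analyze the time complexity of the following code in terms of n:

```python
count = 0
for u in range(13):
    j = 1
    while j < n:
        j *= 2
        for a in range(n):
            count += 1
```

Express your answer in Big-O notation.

Each loop level contributes: 1 × log n × n. Multiplying the contributions gives O(n log n).

Answer: O(n log n)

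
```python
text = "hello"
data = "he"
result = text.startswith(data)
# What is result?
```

Trace:
`text = "hello"` → text = 'hello'
`data = "he"` → data = 'he'
`result = text.startswith(data)` → result = True
So result = True

Answer: True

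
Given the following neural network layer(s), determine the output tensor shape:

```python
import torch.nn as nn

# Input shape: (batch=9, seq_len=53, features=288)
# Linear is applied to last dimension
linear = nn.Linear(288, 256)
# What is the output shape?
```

Input: (9, 53, 288) -> Output: (9, 53, 256)

Answer: (9, 53, 256)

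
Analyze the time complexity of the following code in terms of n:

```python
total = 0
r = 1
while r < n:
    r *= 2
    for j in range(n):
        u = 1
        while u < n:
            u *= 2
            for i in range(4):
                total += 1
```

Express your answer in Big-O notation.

Each loop level contributes: log n × n × log n × 1. Multiplying the contributions gives O(n log² n).

Answer: O(n log² n)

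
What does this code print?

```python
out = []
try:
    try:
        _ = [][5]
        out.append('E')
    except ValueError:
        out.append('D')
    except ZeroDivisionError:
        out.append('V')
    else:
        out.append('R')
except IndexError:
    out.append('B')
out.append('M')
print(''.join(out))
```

Execution trace: 'B' (outer except IndexError) → 'M' (after the try/except). Output: BM

Answer: BM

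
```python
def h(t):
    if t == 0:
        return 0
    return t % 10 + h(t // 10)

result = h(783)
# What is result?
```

Sum of digits of 783: 3 + 8 + 7 = 18

Answer: 18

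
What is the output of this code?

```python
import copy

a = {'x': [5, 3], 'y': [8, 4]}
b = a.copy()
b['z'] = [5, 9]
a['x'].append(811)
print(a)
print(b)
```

Key concept: shallow copy of dict with mutable values.
Step by step:
`a = {'x': [5, 3], 'y': [8, 4]}` → a = {'x': [5, 3], 'y': [8, 4]}
`b = a.copy()` → b = {'x': [5, 3], 'y': [8, 4]}
`b['z'] = [5, 9]` → b = {'x': [5, 3], 'y': [8, 4], 'z': [5, 9]}
`a['x'].append(811)` → a = {'x': [5, 3, 811], 'y': [8, 4]}; b = {'x': [5, 3, 811], 'y': [8, 4], 'z': [5, 9]}
`print(a)` → prints {'x': [5, 3, 811], 'y': [8, 4]}
`print(b)` → prints {'x': [5, 3, 811], 'y': [8, 4], 'z': [5, 9]}

Answer:
{'x': [5, 3, 811], 'y': [8, 4]}
{'x': [5, 3, 811], 'y': [8, 4], 'z': [5, 9]}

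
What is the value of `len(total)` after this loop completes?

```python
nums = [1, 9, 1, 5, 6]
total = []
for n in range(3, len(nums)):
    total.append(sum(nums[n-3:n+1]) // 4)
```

Number of 4-element averages
`total` takes the values: [] → [4] → [4, 5]
So `len(total)` = 2

Answer: 2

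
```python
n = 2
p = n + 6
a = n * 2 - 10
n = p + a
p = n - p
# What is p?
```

Trace:
`n = 2` → n = 2
`p = n + 6` → p = 8
`a = n * 2 - 10` → a = -6
`n = p + a` → n = 2
`p = n - p` → p = -6
So p = -6

Answer: -6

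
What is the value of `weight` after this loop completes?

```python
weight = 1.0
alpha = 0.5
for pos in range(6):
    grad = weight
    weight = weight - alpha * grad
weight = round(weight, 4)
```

Gradient descent: w = 1.0 * (1 - 0.5)^6
`weight` takes the values: 1.0 → 0.5 → 0.25 → 0.125 → 0.0625 → 0.03125 → 0.015625 → 0.0156

Answer: 0.0156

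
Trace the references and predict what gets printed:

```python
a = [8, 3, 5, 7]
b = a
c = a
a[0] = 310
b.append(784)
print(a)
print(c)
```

Key concept: multiple aliases.
Step by step:
`a = [8, 3, 5, 7]` → a = [8, 3, 5, 7]
`b = a` → b = [8, 3, 5, 7] (same object as a)
`c = a` → c = [8, 3, 5, 7] (same object as a, b)
`a[0] = 310` → a = [310, 3, 5, 7] (same object as b, c); b = [310, 3, 5, 7] (same object as a, c); c = [310, 3, 5, 7] (same object as a, b)
`b.append(784)` → a = [310, 3, 5, 7, 784] (same object as b, c); b = [310, 3, 5, 7, 784] (same object as a, c); c = [310, 3, 5, 7, 784] (same object as a, b)
`print(a)` → prints [310, 3, 5, 7, 784]
`print(c)` → prints [310, 3, 5, 7, 784]

Answer:
[310, 3, 5, 7, 784]
[310, 3, 5, 7, 784]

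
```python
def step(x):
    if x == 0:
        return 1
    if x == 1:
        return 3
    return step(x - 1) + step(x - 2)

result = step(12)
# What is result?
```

Build up from base cases: step(0)=1, step(1)=3, step(2)=4, step(3)=7, step(4)=11, step(5)=18, step(6)=29, ..., step(12)=521

Answer: 521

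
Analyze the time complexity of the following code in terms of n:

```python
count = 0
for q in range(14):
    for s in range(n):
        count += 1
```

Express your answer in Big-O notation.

Each loop level contributes: 1 × n. Multiplying the contributions gives O(n).

Answer: O(n)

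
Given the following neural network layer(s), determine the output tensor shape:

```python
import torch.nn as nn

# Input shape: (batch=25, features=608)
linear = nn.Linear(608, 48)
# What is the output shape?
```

Input: (25, 608) -> Output: (25, 48)

Answer: (25, 48)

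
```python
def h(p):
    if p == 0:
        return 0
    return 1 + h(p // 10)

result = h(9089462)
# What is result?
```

Count of digits of 9089462: 7

Answer: 7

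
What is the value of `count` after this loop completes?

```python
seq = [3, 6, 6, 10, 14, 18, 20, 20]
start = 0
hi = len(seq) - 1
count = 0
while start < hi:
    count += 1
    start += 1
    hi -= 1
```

Iterations until pointers meet (list length 8)
`count` takes the values: 0 → 1 → 2 → 3 → 4

Answer: 4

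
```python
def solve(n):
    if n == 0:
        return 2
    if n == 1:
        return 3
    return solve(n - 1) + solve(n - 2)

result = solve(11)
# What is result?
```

Build up from base cases: solve(0)=2, solve(1)=3, solve(2)=5, solve(3)=8, solve(4)=13, solve(5)=21, solve(6)=34, ..., solve(11)=377

Answer: 377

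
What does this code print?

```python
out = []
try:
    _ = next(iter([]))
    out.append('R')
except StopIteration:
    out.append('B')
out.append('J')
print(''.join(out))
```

Execution trace: 'B' (except StopIteration) → 'J' (after the try/except). Output: BJ

Answer: BJ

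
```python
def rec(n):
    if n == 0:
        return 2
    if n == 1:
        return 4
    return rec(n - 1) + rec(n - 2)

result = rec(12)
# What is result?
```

Build up from base cases: rec(0)=2, rec(1)=4, rec(2)=6, rec(3)=10, rec(4)=16, rec(5)=26, rec(6)=42, ..., rec(12)=754

Answer: 754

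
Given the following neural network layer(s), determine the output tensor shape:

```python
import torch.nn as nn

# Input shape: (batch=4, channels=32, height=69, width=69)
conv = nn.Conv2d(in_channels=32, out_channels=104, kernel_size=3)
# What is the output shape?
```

Input: (4, 32, 69, 69) -> Output: (4, 104, 67, 67)

Answer: (4, 104, 67, 67)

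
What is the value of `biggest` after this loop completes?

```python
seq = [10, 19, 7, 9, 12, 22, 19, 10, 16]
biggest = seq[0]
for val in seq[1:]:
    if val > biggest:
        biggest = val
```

Maximum of [10, 19, 7, 9, 12, 22, 19, 10, 16]
`biggest` takes the values: 10 → 19 → 22

Answer: 22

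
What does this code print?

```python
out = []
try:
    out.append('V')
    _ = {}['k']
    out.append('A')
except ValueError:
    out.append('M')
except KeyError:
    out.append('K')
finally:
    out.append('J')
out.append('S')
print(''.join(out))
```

Execution trace: 'V' (try body) → 'K' (except KeyError) → 'J' (finally) → 'S' (after the try/except). Output: VKJS

Answer: VKJS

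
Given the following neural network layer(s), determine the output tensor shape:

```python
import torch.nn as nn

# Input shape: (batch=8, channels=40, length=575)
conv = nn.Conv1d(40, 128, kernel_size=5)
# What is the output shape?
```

Input: (8, 40, 575) -> Output: (8, 128, 571)

Answer: (8, 128, 571)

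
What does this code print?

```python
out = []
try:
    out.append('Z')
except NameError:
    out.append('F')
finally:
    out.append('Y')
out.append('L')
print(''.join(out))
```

Execution trace: 'Z' (try body, no exception) → 'Y' (finally) → 'L' (after the try/except). Output: ZYL

Answer: ZYL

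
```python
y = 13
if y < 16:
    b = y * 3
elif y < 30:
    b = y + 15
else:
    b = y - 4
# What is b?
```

Trace:
`y = 13` → y = 13
`if y < 16: ...` → y < 16 is True → b = 39
So b = 39

Answer: 39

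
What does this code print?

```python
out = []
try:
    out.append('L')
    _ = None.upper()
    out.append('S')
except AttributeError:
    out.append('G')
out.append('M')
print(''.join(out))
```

Execution trace: 'L' (try body) → 'G' (except AttributeError) → 'M' (after the try/except). Output: LGM

Answer: LGM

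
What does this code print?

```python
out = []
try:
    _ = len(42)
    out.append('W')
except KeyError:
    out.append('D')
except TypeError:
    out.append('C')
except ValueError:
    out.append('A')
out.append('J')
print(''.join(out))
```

Execution trace: 'C' (except TypeError) → 'J' (after the try/except). Output: CJ

Answer: CJ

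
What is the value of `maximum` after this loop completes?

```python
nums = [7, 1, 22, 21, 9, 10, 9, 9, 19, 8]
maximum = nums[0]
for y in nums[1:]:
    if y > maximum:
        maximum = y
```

Maximum of [7, 1, 22, 21, 9, 10, 9, 9, 19, 8]
`maximum` takes the values: 7 → 22

Answer: 22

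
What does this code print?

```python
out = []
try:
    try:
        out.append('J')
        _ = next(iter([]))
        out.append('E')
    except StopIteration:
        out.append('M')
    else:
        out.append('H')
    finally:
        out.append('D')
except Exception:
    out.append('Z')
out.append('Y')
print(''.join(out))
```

Execution trace: 'J' (inner try body) → 'M' (inner except StopIteration) → 'D' (inner finally) → 'Y' (after the try/except). Output: JMDY

Answer: JMDY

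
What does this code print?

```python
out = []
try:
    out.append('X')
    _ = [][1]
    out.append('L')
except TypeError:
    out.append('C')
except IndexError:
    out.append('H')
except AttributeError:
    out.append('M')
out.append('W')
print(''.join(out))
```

Execution trace: 'X' (try body) → 'H' (except IndexError) → 'W' (after the try/except). Output: XHW

Answer: XHW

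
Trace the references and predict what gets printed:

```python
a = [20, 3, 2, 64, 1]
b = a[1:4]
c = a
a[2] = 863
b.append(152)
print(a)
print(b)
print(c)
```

Key concept: slice vs alias.
Step by step:
`a = [20, 3, 2, 64, 1]` → a = [20, 3, 2, 64, 1]
`b = a[1:4]` → b = [3, 2, 64]
`c = a` → c = [20, 3, 2, 64, 1] (same object as a)
`a[2] = 863` → a = [20, 3, 863, 64, 1] (same object as c); c = [20, 3, 863, 64, 1] (same object as a)
`b.append(152)` → b = [3, 2, 64, 152]
`print(a)` → prints [20, 3, 863, 64, 1]
`print(b)` → prints [3, 2, 64, 152]
`print(c)` → prints [20, 3, 863, 64, 1]

Answer:
[20, 3, 863, 64, 1]
[3, 2, 64, 152]
[20, 3, 863, 64, 1]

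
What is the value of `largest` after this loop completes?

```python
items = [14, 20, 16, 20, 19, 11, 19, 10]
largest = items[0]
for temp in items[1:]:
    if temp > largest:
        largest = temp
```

Maximum of [14, 20, 16, 20, 19, 11, 19, 10]
`largest` takes the values: 14 → 20

Answer: 20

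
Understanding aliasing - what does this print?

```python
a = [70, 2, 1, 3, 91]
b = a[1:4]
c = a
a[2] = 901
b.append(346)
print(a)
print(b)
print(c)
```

Key concept: slice vs alias.
Step by step:
`a = [70, 2, 1, 3, 91]` → a = [70, 2, 1, 3, 91]
`b = a[1:4]` → b = [2, 1, 3]
`c = a` → c = [70, 2, 1, 3, 91] (same object as a)
`a[2] = 901` → a = [70, 2, 901, 3, 91] (same object as c); c = [70, 2, 901, 3, 91] (same object as a)
`b.append(346)` → b = [2, 1, 3, 346]
`print(a)` → prints [70, 2, 901, 3, 91]
`print(b)` → prints [2, 1, 3, 346]
`print(c)` → prints [70, 2, 901, 3, 91]

Answer:
[70, 2, 901, 3, 91]
[2, 1, 3, 346]
[70, 2, 901, 3, 91]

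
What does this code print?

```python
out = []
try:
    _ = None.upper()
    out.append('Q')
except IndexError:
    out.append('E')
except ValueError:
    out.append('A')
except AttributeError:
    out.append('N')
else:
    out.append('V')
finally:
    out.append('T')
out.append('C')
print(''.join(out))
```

Execution trace: 'N' (except AttributeError) → 'T' (finally) → 'C' (after the try/except). Output: NTC

Answer: NTC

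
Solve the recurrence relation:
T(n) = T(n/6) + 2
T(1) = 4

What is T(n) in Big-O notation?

Each step divides n by 6 and adds 2. After log_6(n) steps we reach T(1)=4. So T(n) = 2·log_6(n) + 4 = O(log n).

Answer: O(log n)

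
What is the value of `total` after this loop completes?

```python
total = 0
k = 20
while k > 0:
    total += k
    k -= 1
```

Sum 20 down to 1
`total` takes the values: 0 → 20 → 39 → 57 → 74 → 90 → 105 → 119 → 132 → 144 → 155 → 165 → 174 → 182 → 189 → 195 → 200 → 204 → 207 → 209 → 210

Answer: 210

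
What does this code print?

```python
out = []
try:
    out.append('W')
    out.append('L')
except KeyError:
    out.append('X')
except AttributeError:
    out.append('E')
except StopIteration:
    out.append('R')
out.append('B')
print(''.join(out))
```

Execution trace: 'W' (try body) → 'L' (try body, no exception) → 'B' (after the try/except). Output: WLB

Answer: WLB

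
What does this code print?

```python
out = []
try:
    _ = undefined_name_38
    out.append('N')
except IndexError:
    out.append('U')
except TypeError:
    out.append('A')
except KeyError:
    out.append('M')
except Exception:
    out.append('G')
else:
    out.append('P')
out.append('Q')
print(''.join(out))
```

Execution trace: 'G' (except Exception) → 'Q' (after the try/except). Output: GQ

Answer: GQ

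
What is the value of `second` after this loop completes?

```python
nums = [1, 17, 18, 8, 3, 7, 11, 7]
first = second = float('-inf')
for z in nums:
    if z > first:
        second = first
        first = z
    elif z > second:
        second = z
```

Second largest (with repeats) in [1, 17, 18, 8, 3, 7, 11, 7]
`second` takes the values: -inf → 1 → 17

Answer: 17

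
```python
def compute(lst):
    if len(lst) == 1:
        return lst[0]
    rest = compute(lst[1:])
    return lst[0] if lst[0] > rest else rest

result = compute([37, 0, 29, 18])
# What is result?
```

Recursive max over [37, 0, 29, 18] = 37

Answer: 37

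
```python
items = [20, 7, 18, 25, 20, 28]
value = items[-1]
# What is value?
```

Trace:
`items = [20, 7, 18, 25, 20, 28]` → items = [20, 7, 18, 25, 20, 28]
`value = items[-1]` → value = 28
So value = 28

Answer: 28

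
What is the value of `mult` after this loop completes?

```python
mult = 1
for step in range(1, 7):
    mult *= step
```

6! = 720
`mult` takes the values: 1 → 2 → 6 → 24 → 120 → 720

Answer: 720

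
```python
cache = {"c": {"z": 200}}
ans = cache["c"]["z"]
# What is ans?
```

Trace:
`cache = {"c": {"z": 200}}` → cache = {'c': {'z': 200}}
`ans = cache["c"]["z"]` → ans = 200
So ans = 200

Answer: 200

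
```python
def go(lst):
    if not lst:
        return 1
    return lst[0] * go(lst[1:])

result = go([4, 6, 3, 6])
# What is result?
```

Product over [4, 6, 3, 6] = 4 * 6 * 3 * 6 = 432

Answer: 432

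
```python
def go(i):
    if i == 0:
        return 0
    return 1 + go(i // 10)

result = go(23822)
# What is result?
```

Count of digits of 23822: 5

Answer: 5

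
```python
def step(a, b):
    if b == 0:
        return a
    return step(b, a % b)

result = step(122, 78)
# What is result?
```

step(122, 78) -> step(78, 44) -> step(44, 34) -> step(34, 10) -> step(10, 4) -> step(4, 2) -> step(2, 0) -> 2

Answer: 2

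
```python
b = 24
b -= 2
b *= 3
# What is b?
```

Trace:
`b = 24` → b = 24
`b -= 2` → b = 22
`b *= 3` → b = 66
So b = 66

Answer: 66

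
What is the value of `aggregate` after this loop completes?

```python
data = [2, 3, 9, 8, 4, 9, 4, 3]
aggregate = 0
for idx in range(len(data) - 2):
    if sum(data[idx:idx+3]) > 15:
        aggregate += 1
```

Count windows with sum > 15
`aggregate` takes the values: 0 → 1 → 2 → 3 → 4 → 5

Answer: 5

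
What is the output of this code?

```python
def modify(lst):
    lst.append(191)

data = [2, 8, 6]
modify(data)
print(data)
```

Key concept: function modifies passed list.
Step by step:
`data = [2, 8, 6]` → data = [2, 8, 6]
`modify(data)` → data = [2, 8, 6, 191]
`print(data)` → prints [2, 8, 6, 191]

Answer: [2, 8, 6, 191]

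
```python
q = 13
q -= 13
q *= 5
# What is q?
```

Trace:
`q = 13` → q = 13
`q -= 13` → q = 0
`q *= 5` → q = 0
So q = 0

Answer: 0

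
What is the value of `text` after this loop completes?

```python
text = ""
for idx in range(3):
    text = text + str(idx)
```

Concatenate digits 0 to 2
`text` takes the values: "" → "0" → "01" → "012"

Answer: "012"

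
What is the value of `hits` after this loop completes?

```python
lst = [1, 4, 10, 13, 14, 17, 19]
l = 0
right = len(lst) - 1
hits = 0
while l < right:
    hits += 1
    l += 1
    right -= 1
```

Iterations until pointers meet (list length 7)
`hits` takes the values: 0 → 1 → 2 → 3

Answer: 3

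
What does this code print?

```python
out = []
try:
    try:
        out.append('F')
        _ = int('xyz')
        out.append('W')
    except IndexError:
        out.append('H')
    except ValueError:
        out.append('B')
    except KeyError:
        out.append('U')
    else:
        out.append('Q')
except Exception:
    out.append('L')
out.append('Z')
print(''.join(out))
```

Execution trace: 'F' (inner try body) → 'B' (inner except ValueError) → 'Z' (after the try/except). Output: FBZ

Answer: FBZ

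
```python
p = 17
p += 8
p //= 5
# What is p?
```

Trace:
`p = 17` → p = 17
`p += 8` → p = 25
`p //= 5` → p = 5
So p = 5

Answer: 5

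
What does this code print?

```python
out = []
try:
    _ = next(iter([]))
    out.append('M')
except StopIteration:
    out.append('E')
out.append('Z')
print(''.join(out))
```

Execution trace: 'E' (except StopIteration) → 'Z' (after the try/except). Output: EZ

Answer: EZ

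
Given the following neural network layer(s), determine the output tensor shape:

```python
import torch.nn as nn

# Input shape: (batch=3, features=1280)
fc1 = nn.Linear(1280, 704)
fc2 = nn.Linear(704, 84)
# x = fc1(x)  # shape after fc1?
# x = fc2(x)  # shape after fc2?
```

Input: (3, 1280) -> after fc1: (3, 704) -> Output: (3, 84)

Answer: (3, 84)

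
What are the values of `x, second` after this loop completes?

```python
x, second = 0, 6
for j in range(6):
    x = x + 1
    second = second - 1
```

x goes 0→6, second goes 6→0
`x, second` takes the values: (0, 6) → (1, 6) → (1, 5) → (2, 5) → (2, 4) → (3, 4) → (3, 3) → (4, 3) → (4, 2) → (5, 2) → (5, 1) → (6, 1) → (6, 0)

Answer: 6, 0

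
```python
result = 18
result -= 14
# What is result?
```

Trace:
`result = 18` → result = 18
`result -= 14` → result = 4
So result = 4

Answer: 4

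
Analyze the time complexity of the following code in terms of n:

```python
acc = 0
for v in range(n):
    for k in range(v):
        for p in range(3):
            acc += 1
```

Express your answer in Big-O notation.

Each loop level contributes: n × n × 1. Multiplying the contributions gives O(n^2).

Answer: O(n^2)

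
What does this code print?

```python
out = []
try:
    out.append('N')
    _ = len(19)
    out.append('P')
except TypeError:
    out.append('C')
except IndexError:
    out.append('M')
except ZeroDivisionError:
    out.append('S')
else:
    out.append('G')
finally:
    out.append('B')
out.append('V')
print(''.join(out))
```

Execution trace: 'N' (try body) → 'C' (except TypeError) → 'B' (finally) → 'V' (after the try/except). Output: NCBV

Answer: NCBV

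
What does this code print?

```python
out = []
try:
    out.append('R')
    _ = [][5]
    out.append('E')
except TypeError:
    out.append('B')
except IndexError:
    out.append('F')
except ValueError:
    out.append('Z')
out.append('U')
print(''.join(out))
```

Execution trace: 'R' (try body) → 'F' (except IndexError) → 'U' (after the try/except). Output: RFU

Answer: RFU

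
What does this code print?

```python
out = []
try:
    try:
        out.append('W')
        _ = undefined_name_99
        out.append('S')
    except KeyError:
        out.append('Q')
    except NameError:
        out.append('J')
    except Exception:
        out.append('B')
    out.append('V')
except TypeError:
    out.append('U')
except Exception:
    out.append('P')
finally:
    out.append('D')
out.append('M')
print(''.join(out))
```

Execution trace: 'W' (inner try body) → 'J' (inner except NameError) → 'V' (try body, no exception) → 'D' (finally) → 'M' (after the try/except). Output: WJVDM

Answer: WJVDM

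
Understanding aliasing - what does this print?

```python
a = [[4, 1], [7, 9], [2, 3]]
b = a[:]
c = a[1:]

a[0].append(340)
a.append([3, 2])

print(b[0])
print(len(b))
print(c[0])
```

Key concept: slice with nested mutation.
Step by step:
`a = [[4, 1], [7, 9], [2, 3]]` → a = [[4, 1], [7, 9], [2, 3]]
`b = a[:]` → b = [[4, 1], [7, 9], [2, 3]]
`c = a[1:]` → c = [[7, 9], [2, 3]]
`a[0].append(340)` → a = [[4, 1, 340], [7, 9], [2, 3]]; b = [[4, 1, 340], [7, 9], [2, 3]]
`a.append([3, 2])` → a = [[4, 1, 340], [7, 9], [2, 3], [3, 2]]
`print(b[0])` → prints [4, 1, 340]
`print(len(b))` → prints 3
`print(c[0])` → prints [7, 9]

Answer:
[4, 1, 340]
3
[7, 9]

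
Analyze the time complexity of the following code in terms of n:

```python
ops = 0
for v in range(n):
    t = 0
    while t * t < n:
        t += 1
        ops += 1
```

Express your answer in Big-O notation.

Each loop level contributes: n × √n. Multiplying the contributions gives O(n√n).

Answer: O(n√n)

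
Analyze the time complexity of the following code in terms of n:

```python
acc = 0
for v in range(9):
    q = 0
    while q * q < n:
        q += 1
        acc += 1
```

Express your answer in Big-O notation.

Each loop level contributes: 1 × √n. Multiplying the contributions gives O(√n).

Answer: O(√n)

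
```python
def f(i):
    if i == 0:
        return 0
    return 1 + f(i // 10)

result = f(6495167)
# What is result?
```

Count of digits of 6495167: 7

Answer: 7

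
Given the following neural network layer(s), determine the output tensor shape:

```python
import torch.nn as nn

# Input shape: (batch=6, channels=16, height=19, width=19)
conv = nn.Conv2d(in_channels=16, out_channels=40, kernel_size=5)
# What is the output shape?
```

Input: (6, 16, 19, 19) -> Output: (6, 40, 15, 15)

Answer: (6, 40, 15, 15)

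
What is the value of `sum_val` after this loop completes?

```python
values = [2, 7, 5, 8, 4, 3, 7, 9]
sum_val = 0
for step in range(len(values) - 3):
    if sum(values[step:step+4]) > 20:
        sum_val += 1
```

Count windows with sum > 20
`sum_val` takes the values: 0 → 1 → 2 → 3 → 4

Answer: 4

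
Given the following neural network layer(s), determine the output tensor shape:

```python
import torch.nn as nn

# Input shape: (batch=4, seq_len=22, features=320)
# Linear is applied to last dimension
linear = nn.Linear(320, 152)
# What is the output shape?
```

Input: (4, 22, 320) -> Output: (4, 22, 152)

Answer: (4, 22, 152)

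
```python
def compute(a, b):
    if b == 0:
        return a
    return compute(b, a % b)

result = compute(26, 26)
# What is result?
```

compute(26, 26) -> compute(26, 0) -> 26

Answer: 26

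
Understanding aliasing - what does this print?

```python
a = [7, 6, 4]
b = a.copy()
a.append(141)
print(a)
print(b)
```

Key concept: list.copy() creates independent copy.
Step by step:
`a = [7, 6, 4]` → a = [7, 6, 4]
`b = a.copy()` → b = [7, 6, 4]
`a.append(141)` → a = [7, 6, 4, 141]
`print(a)` → prints [7, 6, 4, 141]
`print(b)` → prints [7, 6, 4]

Answer:
[7, 6, 4, 141]
[7, 6, 4]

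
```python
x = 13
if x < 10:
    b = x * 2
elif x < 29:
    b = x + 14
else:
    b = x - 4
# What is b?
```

Trace:
`x = 13` → x = 13
`if x < 10: ...` → x < 10 is False, x < 29 is True → b = 27
So b = 27

Answer: 27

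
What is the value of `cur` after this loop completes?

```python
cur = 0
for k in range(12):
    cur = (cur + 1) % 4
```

Increment mod 4, 12 times = 0
`cur` takes the values: 0 → 1 → 2 → 3 → 0 → 1 → 2 → 3 → 0 → 1 → 2 → 3 → 0

Answer: 0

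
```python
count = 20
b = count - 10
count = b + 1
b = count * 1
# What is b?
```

Trace:
`count = 20` → count = 20
`b = count - 10` → b = 10
`count = b + 1` → count = 11
`b = count * 1` → b = 11
So b = 11

Answer: 11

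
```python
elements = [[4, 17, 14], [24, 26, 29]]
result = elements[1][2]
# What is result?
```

Trace:
`elements = [[4, 17, 14], [24, 26, 29]]` → elements = [[4, 17, 14], [24, 26, 29]]
`result = elements[1][2]` → result = 29
So result = 29

Answer: 29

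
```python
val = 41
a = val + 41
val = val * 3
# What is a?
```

Trace:
`val = 41` → val = 41
`a = val + 41` → a = 82
`val = val * 3` → val = 123
So a = 82

Answer: 82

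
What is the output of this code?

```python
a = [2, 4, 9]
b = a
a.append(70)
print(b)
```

Key concept: basic list aliasing.
Step by step:
`a = [2, 4, 9]` → a = [2, 4, 9]
`b = a` → b = [2, 4, 9] (same object as a)
`a.append(70)` → a = [2, 4, 9, 70] (same object as b); b = [2, 4, 9, 70] (same object as a)
`print(b)` → prints [2, 4, 9, 70]

Answer: [2, 4, 9, 70]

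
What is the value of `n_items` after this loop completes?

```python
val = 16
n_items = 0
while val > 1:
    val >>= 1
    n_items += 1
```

Count right shifts until 1
`n_items` takes the values: 0 → 1 → 2 → 3 → 4

Answer: 4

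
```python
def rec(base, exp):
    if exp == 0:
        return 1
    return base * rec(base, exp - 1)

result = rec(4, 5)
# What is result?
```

rec(4, 5) = 4 * 4 * 4 * 4 * 4 = 1024

Answer: 1024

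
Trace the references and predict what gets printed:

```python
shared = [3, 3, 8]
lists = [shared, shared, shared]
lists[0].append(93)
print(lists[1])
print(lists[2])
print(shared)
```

Key concept: list of same reference.
Step by step:
`shared = [3, 3, 8]` → shared = [3, 3, 8]
`lists = [shared, shared, shared]` → lists = [[3, 3, 8], [3, 3, 8], [3, 3, 8]]
`lists[0].append(93)` → shared = [3, 3, 8, 93]; lists = [[3, 3, 8, 93], [3, 3, 8, 93], [3, 3, 8, 93]]
`print(lists[1])` → prints [3, 3, 8, 93]
`print(lists[2])` → prints [3, 3, 8, 93]
`print(shared)` → prints [3, 3, 8, 93]

Answer:
[3, 3, 8, 93]
[3, 3, 8, 93]
[3, 3, 8, 93]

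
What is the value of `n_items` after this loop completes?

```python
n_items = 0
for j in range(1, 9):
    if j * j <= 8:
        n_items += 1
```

Count numbers where j² ≤ 8
`n_items` takes the values: 0 → 1 → 2

Answer: 2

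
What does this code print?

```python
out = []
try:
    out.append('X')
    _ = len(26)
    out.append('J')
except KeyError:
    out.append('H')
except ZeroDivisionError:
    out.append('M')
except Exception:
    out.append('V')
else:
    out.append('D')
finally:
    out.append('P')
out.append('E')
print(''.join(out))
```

Execution trace: 'X' (try body) → 'V' (except Exception) → 'P' (finally) → 'E' (after the try/except). Output: XVPE

Answer: XVPE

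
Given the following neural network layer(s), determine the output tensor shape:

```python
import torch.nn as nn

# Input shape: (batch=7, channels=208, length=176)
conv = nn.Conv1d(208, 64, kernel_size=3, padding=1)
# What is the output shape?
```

Input: (7, 208, 176) -> Output: (7, 64, 176)

Answer: (7, 64, 176)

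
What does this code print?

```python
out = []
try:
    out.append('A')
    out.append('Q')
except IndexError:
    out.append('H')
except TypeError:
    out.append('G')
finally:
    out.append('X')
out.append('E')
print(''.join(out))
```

Execution trace: 'A' (try body) → 'Q' (try body, no exception) → 'X' (finally) → 'E' (after the try/except). Output: AQXE

Answer: AQXE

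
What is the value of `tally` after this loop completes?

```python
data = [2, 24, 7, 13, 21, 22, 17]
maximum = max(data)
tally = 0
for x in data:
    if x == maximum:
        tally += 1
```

Count of max value 24 in [2, 24, 7, 13, 21, 22, 17]
`tally` takes the values: 0 → 1

Answer: 1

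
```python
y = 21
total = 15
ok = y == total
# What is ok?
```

Trace:
`y = 21` → y = 21
`total = 15` → total = 15
`ok = y == total` → ok = False
So ok = False

Answer: False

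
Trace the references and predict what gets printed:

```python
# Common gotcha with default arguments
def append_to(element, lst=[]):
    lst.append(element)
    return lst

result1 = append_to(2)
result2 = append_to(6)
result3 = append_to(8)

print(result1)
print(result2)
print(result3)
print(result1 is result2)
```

Key concept: mutable default argument gotcha.
Step by step:
`result1 = append_to(2)` → result1 = [2]
`result2 = append_to(6)` → result1 = [2, 6] (same object as result2); result2 = [2, 6] (same object as result1)
`result3 = append_to(8)` → result1 = [2, 6, 8] (same object as result2, result3); result2 = [2, 6, 8] (same object as result1, result3); result3 = [2, 6, 8] (same object as result1, result2)
`print(result1)` → prints [2, 6, 8]
`print(result2)` → prints [2, 6, 8]
`print(result3)` → prints [2, 6, 8]
`print(result1 is result2)` → prints True

Answer:
[2, 6, 8]
[2, 6, 8]
[2, 6, 8]
True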